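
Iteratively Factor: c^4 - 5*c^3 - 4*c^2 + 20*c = (c)*(c^3 - 5*c^2 - 4*c + 20) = c*(c + 2)*(c^2 - 7*c + 10) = c*(c - 2)*(c + 2)*(c - 5)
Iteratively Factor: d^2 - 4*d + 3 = (d - 1)*(d - 3)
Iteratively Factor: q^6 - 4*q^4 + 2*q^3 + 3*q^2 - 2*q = (q - 1)*(q^5 + q^4 - 3*q^3 - q^2 + 2*q) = q*(q - 1)*(q^4 + q^3 - 3*q^2 - q + 2) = q*(q - 1)^2*(q^3 + 2*q^2 - q - 2) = q*(q - 1)^2*(q + 1)*(q^2 + q - 2) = q*(q - 1)^3*(q + 1)*(q + 2)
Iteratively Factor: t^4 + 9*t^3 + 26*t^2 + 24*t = (t + 4)*(t^3 + 5*t^2 + 6*t) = (t + 3)*(t + 4)*(t^2 + 2*t) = t*(t + 3)*(t + 4)*(t + 2)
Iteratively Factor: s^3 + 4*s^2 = (s)*(s^2 + 4*s) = s^2*(s + 4)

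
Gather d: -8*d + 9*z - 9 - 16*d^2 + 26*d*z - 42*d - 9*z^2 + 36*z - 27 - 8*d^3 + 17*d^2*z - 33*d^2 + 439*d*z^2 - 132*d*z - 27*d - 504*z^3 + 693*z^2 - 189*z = -8*d^3 + d^2*(17*z - 49) + d*(439*z^2 - 106*z - 77) - 504*z^3 + 684*z^2 - 144*z - 36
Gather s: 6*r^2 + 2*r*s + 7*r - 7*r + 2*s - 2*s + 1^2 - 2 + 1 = 6*r^2 + 2*r*s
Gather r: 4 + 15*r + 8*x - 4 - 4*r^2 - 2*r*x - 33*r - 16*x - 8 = -4*r^2 + r*(-2*x - 18) - 8*x - 8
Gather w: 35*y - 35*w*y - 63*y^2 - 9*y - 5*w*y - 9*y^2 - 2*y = -40*w*y - 72*y^2 + 24*y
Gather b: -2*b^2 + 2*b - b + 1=-2*b^2 + b + 1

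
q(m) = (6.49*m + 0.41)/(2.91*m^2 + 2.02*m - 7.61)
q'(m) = (-5.82*m - 2.02)*(6.49*m + 0.41)/(2.91*m^2 + 2.02*m - 7.61)^2 + 6.49/(2.91*m^2 + 2.02*m - 7.61) = (18.8859*m^2 + 13.1098*m - (5.82*m + 2.02)*(6.49*m + 0.41) - 49.3889)/(2.91*m^2 + 2.02*m - 7.61)^2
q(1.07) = -3.47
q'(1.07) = -16.60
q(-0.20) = 0.11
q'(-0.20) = -0.81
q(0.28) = -0.33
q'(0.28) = -1.13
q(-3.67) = -0.97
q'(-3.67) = -0.51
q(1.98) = 1.70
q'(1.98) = -2.12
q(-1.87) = 9.68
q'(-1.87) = -76.18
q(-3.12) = -1.38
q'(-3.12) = -1.09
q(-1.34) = 1.63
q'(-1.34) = -3.12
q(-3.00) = -1.52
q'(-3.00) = -1.36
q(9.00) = 0.24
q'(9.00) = -0.03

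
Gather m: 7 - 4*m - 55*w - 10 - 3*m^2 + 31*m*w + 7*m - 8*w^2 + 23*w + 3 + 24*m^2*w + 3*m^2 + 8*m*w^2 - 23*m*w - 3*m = 24*m^2*w + m*(8*w^2 + 8*w) - 8*w^2 - 32*w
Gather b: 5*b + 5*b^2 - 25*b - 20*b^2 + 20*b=-15*b^2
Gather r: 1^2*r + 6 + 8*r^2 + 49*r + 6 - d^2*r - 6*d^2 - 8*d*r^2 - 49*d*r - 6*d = -6*d^2 - 6*d + r^2*(8 - 8*d) + r*(-d^2 - 49*d + 50) + 12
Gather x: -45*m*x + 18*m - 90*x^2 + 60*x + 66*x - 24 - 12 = 18*m - 90*x^2 + x*(126 - 45*m) - 36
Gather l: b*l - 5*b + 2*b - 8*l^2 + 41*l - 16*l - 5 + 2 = -3*b - 8*l^2 + l*(b + 25) - 3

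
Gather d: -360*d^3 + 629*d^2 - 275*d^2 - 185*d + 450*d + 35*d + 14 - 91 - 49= -360*d^3 + 354*d^2 + 300*d - 126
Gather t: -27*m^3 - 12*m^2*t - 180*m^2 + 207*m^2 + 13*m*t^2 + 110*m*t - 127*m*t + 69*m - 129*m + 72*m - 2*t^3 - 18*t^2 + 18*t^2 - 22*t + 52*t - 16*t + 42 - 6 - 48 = -27*m^3 + 27*m^2 + 13*m*t^2 + 12*m - 2*t^3 + t*(-12*m^2 - 17*m + 14) - 12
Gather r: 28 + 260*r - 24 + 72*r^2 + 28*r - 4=72*r^2 + 288*r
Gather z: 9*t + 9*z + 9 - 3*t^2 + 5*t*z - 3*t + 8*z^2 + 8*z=-3*t^2 + 6*t + 8*z^2 + z*(5*t + 17) + 9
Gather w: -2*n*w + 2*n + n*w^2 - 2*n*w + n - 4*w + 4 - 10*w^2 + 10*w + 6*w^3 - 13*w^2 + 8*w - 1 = 3*n + 6*w^3 + w^2*(n - 23) + w*(14 - 4*n) + 3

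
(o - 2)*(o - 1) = o^2 - 3*o + 2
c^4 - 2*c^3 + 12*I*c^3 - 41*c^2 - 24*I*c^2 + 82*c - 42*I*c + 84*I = (c - 2)*(c + 2*I)*(c + 3*I)*(c + 7*I)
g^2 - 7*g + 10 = (g - 5)*(g - 2)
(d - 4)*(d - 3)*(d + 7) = d^3 - 37*d + 84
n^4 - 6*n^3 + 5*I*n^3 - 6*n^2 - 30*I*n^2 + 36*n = n*(n - 6)*(n + 2*I)*(n + 3*I)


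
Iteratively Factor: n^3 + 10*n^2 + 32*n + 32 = (n + 4)*(n^2 + 6*n + 8) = (n + 4)^2*(n + 2)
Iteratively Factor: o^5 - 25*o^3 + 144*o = (o)*(o^4 - 25*o^2 + 144) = o*(o - 4)*(o^3 + 4*o^2 - 9*o - 36) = o*(o - 4)*(o + 3)*(o^2 + o - 12) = o*(o - 4)*(o + 3)*(o + 4)*(o - 3)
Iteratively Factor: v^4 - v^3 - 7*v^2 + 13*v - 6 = (v - 2)*(v^3 + v^2 - 5*v + 3) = (v - 2)*(v - 1)*(v^2 + 2*v - 3) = (v - 2)*(v - 1)*(v + 3)*(v - 1)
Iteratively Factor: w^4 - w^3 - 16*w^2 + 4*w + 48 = (w + 2)*(w^3 - 3*w^2 - 10*w + 24) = (w - 4)*(w + 2)*(w^2 + w - 6) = (w - 4)*(w + 2)*(w + 3)*(w - 2)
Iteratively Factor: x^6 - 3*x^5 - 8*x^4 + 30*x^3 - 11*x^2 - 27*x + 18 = (x + 1)*(x^5 - 4*x^4 - 4*x^3 + 34*x^2 - 45*x + 18) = (x - 2)*(x + 1)*(x^4 - 2*x^3 - 8*x^2 + 18*x - 9) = (x - 2)*(x - 1)*(x + 1)*(x^3 - x^2 - 9*x + 9) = (x - 2)*(x - 1)^2*(x + 1)*(x^2 - 9) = (x - 2)*(x - 1)^2*(x + 1)*(x + 3)*(x - 3)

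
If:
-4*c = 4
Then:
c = -1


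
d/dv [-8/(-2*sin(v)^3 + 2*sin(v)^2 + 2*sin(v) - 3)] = 64*(-3*sin(v)^2 + 2*sin(v) + 1)*cos(v)/(4*sin(v)^2 + sin(v) + sin(3*v) - 6)^2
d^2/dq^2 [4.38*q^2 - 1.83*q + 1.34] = 8.76000000000000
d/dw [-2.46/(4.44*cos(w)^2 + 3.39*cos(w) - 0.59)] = -(21.8448*cos(w) + 8.3394)*sin(w)/(4.44*cos(w)^2 + 3.39*cos(w) - 0.59)^2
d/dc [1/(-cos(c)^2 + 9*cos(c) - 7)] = (9 - 2*cos(c))*sin(c)/(cos(c)^2 - 9*cos(c) + 7)^2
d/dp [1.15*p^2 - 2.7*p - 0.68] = 2.3*p - 2.7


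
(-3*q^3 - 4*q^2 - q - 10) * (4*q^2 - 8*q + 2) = -12*q^5 + 8*q^4 + 22*q^3 - 40*q^2 + 78*q - 20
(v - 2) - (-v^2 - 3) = v^2 + v + 1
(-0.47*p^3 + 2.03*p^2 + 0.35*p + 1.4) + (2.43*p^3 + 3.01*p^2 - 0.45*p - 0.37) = 1.96*p^3 + 5.04*p^2 - 0.1*p + 1.03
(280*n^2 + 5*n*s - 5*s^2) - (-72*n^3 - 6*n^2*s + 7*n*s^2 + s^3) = 72*n^3 + 6*n^2*s + 280*n^2 - 7*n*s^2 + 5*n*s - s^3 - 5*s^2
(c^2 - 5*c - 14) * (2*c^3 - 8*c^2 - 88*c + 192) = 2*c^5 - 18*c^4 - 76*c^3 + 744*c^2 + 272*c - 2688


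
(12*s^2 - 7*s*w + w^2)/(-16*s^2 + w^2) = (-3*s + w)/(4*s + w)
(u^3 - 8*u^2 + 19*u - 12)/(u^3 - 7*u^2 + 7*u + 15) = (u^2 - 5*u + 4)/(u^2 - 4*u - 5)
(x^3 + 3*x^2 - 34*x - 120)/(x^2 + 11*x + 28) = (x^2 - x - 30)/(x + 7)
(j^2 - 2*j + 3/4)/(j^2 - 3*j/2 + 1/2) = (j - 3/2)/(j - 1)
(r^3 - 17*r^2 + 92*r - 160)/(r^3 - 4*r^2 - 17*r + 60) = (r^2 - 12*r + 32)/(r^2 + r - 12)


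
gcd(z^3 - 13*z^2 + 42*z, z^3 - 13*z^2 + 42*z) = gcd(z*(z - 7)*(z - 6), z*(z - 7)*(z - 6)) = z^3 - 13*z^2 + 42*z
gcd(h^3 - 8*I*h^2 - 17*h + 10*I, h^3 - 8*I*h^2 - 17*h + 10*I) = h^3 - 8*I*h^2 - 17*h + 10*I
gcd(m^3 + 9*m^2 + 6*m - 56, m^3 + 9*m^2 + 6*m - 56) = m^3 + 9*m^2 + 6*m - 56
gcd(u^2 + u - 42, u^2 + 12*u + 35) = u + 7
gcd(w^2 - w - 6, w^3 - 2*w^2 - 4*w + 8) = w + 2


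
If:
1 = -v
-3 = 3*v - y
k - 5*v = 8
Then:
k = 3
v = -1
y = 0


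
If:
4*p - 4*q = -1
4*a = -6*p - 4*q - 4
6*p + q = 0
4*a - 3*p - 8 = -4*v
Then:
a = -65/56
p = -1/28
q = 3/14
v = 351/112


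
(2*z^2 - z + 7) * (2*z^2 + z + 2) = 4*z^4 + 17*z^2 + 5*z + 14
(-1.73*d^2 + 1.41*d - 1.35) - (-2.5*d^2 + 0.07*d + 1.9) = 0.77*d^2 + 1.34*d - 3.25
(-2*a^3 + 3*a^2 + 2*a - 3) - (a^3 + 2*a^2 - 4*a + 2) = -3*a^3 + a^2 + 6*a - 5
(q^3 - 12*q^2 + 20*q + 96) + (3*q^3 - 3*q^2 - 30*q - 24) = 4*q^3 - 15*q^2 - 10*q + 72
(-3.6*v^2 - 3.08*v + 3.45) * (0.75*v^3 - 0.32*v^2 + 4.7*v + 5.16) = -2.7*v^5 - 1.158*v^4 - 13.3469*v^3 - 34.156*v^2 + 0.322199999999999*v + 17.802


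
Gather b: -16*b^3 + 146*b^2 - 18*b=-16*b^3 + 146*b^2 - 18*b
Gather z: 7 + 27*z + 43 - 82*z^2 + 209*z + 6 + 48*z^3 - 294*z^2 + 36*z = 48*z^3 - 376*z^2 + 272*z + 56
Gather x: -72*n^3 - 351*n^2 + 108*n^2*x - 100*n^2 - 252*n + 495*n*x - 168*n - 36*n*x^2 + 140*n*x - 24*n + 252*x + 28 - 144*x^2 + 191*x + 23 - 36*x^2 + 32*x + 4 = -72*n^3 - 451*n^2 - 444*n + x^2*(-36*n - 180) + x*(108*n^2 + 635*n + 475) + 55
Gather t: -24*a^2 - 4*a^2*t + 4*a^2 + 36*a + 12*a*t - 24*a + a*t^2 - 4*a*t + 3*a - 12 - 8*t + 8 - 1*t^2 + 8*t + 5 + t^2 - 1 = -20*a^2 + a*t^2 + 15*a + t*(-4*a^2 + 8*a)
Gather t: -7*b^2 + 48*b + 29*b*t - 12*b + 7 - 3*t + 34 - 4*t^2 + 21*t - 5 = -7*b^2 + 36*b - 4*t^2 + t*(29*b + 18) + 36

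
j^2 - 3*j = j*(j - 3)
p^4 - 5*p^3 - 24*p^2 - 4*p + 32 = (p - 8)*(p - 1)*(p + 2)^2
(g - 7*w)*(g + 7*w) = g^2 - 49*w^2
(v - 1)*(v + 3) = v^2 + 2*v - 3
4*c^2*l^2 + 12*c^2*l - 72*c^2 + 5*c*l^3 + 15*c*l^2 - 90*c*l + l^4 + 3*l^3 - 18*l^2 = (c + l)*(4*c + l)*(l - 3)*(l + 6)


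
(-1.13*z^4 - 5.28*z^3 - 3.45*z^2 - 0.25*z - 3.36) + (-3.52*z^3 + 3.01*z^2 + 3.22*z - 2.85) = -1.13*z^4 - 8.8*z^3 - 0.44*z^2 + 2.97*z - 6.21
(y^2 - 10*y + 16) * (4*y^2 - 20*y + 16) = 4*y^4 - 60*y^3 + 280*y^2 - 480*y + 256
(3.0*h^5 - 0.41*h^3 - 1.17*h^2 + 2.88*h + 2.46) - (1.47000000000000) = 3.0*h^5 - 0.41*h^3 - 1.17*h^2 + 2.88*h + 0.99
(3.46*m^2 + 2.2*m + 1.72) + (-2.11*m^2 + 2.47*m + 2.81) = 1.35*m^2 + 4.67*m + 4.53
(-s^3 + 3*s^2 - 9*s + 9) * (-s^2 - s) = s^5 - 2*s^4 + 6*s^3 - 9*s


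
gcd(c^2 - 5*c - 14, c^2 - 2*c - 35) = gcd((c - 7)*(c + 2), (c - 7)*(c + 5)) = c - 7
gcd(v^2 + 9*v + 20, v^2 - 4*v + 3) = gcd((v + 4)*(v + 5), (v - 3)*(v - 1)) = 1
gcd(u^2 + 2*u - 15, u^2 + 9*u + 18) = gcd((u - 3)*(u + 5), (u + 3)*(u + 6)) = 1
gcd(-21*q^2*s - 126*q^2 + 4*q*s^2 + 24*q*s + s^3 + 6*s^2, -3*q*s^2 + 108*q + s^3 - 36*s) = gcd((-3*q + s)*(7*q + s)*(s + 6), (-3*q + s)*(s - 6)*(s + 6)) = 3*q*s + 18*q - s^2 - 6*s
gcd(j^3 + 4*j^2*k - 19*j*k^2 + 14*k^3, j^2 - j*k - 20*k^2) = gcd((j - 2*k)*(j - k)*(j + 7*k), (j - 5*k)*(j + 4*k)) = 1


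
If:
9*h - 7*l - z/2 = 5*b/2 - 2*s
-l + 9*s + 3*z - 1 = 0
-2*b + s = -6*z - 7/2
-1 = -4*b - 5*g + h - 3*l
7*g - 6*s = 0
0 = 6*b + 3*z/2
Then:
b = 11214/77425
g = 17637/77425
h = -9919/30970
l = -53609/154850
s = 41153/154850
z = -44856/77425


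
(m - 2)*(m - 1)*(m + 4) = m^3 + m^2 - 10*m + 8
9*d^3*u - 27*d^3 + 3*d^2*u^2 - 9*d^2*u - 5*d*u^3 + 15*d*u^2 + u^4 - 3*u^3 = (-3*d + u)^2*(d + u)*(u - 3)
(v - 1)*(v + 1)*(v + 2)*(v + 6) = v^4 + 8*v^3 + 11*v^2 - 8*v - 12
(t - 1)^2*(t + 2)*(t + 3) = t^4 + 3*t^3 - 3*t^2 - 7*t + 6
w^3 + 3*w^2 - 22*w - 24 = (w - 4)*(w + 1)*(w + 6)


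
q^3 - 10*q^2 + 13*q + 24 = (q - 8)*(q - 3)*(q + 1)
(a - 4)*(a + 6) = a^2 + 2*a - 24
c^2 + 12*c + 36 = (c + 6)^2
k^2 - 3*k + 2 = (k - 2)*(k - 1)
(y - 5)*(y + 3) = y^2 - 2*y - 15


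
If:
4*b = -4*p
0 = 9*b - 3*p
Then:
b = 0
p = 0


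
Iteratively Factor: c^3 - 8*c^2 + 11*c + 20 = (c + 1)*(c^2 - 9*c + 20) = (c - 4)*(c + 1)*(c - 5)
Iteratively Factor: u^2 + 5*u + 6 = (u + 2)*(u + 3)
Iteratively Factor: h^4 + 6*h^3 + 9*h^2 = (h)*(h^3 + 6*h^2 + 9*h) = h*(h + 3)*(h^2 + 3*h) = h*(h + 3)^2*(h)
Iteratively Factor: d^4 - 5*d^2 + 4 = (d + 1)*(d^3 - d^2 - 4*d + 4) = (d - 1)*(d + 1)*(d^2 - 4) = (d - 2)*(d - 1)*(d + 1)*(d + 2)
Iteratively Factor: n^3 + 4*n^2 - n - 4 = (n + 1)*(n^2 + 3*n - 4) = (n - 1)*(n + 1)*(n + 4)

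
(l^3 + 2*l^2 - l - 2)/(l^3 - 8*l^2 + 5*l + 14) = (l^2 + l - 2)/(l^2 - 9*l + 14)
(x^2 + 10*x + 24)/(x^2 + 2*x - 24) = (x + 4)/(x - 4)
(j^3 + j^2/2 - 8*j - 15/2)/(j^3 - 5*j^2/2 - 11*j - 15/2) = (2*j^2 - j - 15)/(2*j^2 - 7*j - 15)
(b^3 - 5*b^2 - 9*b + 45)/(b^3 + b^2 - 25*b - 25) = (b^2 - 9)/(b^2 + 6*b + 5)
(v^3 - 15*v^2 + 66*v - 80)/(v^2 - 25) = (v^2 - 10*v + 16)/(v + 5)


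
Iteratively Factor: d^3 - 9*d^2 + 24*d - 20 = (d - 5)*(d^2 - 4*d + 4) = (d - 5)*(d - 2)*(d - 2)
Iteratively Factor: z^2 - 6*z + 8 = (z - 4)*(z - 2)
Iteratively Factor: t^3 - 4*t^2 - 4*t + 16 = (t - 2)*(t^2 - 2*t - 8) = (t - 4)*(t - 2)*(t + 2)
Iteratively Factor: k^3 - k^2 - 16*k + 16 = (k - 1)*(k^2 - 16) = (k - 4)*(k - 1)*(k + 4)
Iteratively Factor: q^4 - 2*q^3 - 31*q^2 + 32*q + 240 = (q - 5)*(q^3 + 3*q^2 - 16*q - 48) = (q - 5)*(q + 4)*(q^2 - q - 12) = (q - 5)*(q + 3)*(q + 4)*(q - 4)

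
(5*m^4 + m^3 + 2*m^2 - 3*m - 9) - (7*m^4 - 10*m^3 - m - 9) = -2*m^4 + 11*m^3 + 2*m^2 - 2*m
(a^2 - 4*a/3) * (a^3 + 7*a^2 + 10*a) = a^5 + 17*a^4/3 + 2*a^3/3 - 40*a^2/3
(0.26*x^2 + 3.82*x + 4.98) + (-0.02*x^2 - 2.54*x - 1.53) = 0.24*x^2 + 1.28*x + 3.45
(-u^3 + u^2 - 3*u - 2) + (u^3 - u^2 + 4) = 2 - 3*u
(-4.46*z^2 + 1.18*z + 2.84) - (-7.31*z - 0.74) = -4.46*z^2 + 8.49*z + 3.58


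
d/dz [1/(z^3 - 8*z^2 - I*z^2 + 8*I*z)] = (-3*z^2 + 16*z + 2*I*z - 8*I)/(z^2*(z^2 - 8*z - I*z + 8*I)^2)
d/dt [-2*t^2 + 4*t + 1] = 4 - 4*t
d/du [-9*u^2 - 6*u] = -18*u - 6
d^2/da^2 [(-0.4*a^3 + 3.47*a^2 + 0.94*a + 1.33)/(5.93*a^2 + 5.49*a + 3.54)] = (-1.4210854715202e-14*a^5 - 2.27373675443232e-13*a^4 - 167.144866*a^3 - 203.084742*a^2 + 111.322638*a + 74.76567)/(208.527857*a^6 + 579.165903*a^5 + 909.643617*a^4 + 856.952217*a^3 + 543.025026*a^2 + 206.395452*a + 44.361864)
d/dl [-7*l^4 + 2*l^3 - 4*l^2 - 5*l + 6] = -28*l^3 + 6*l^2 - 8*l - 5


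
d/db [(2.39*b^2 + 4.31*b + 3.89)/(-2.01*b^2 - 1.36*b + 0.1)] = (5.4127*b^2 + 16.1158*b + 5.7214)/(4.0401*b^4 + 5.4672*b^3 + 1.4476*b^2 - 0.272*b + 0.01)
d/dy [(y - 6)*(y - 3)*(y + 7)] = 3*y^2 - 4*y - 45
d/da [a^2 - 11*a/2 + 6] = 2*a - 11/2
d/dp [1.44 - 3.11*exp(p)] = -3.11*exp(p)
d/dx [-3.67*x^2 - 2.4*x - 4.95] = -7.34*x - 2.4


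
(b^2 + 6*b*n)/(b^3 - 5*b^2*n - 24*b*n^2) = (b + 6*n)/(b^2 - 5*b*n - 24*n^2)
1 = 1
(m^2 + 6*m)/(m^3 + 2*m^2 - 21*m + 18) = m/(m^2 - 4*m + 3)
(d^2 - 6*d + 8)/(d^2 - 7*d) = (d^2 - 6*d + 8)/(d*(d - 7))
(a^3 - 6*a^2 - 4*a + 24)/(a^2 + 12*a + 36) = (a^3 - 6*a^2 - 4*a + 24)/(a^2 + 12*a + 36)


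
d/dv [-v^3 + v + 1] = 1 - 3*v^2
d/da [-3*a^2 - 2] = -6*a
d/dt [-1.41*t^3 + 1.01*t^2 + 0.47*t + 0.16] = -4.23*t^2 + 2.02*t + 0.47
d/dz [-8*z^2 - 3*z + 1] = -16*z - 3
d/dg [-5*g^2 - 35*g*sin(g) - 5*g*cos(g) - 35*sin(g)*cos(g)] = 5*g*sin(g) - 35*g*cos(g) - 10*g - 35*sin(g) - 5*cos(g) - 35*cos(2*g)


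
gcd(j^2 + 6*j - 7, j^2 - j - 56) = j + 7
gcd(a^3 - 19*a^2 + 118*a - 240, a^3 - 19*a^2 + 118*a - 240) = a^3 - 19*a^2 + 118*a - 240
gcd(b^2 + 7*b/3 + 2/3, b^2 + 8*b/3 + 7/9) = b + 1/3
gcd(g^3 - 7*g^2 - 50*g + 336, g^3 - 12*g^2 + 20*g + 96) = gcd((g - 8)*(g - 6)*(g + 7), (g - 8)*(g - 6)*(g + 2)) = g^2 - 14*g + 48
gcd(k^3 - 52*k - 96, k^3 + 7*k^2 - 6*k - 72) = k + 6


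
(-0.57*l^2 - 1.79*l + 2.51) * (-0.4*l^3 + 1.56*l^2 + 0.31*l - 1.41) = 0.228*l^5 - 0.1732*l^4 - 3.9731*l^3 + 4.1644*l^2 + 3.302*l - 3.5391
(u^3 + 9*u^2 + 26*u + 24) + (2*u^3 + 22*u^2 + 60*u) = 3*u^3 + 31*u^2 + 86*u + 24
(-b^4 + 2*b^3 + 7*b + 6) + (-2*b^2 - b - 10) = -b^4 + 2*b^3 - 2*b^2 + 6*b - 4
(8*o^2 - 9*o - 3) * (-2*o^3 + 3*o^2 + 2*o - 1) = -16*o^5 + 42*o^4 - 5*o^3 - 35*o^2 + 3*o + 3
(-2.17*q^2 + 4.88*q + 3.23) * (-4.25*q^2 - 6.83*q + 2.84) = 9.2225*q^4 - 5.9189*q^3 - 53.2207*q^2 - 8.2017*q + 9.1732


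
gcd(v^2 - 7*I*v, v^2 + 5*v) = v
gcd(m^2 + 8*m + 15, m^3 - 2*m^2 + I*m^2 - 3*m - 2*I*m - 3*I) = 1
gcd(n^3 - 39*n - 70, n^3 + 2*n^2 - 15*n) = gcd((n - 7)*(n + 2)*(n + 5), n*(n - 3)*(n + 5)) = n + 5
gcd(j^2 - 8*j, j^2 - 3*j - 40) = j - 8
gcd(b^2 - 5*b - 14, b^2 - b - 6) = b + 2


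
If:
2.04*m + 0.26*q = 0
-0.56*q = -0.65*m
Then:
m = 0.00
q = 0.00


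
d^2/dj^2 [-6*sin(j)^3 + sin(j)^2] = 9*sin(j)/2 - 27*sin(3*j)/2 + 2*cos(2*j)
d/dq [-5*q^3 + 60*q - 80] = 60 - 15*q^2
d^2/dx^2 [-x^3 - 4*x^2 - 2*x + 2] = -6*x - 8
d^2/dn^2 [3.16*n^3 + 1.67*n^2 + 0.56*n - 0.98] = 18.96*n + 3.34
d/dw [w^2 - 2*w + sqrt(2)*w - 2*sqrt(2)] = 2*w - 2 + sqrt(2)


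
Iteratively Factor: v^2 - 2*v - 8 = (v + 2)*(v - 4)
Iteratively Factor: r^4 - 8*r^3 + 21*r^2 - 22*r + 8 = (r - 1)*(r^3 - 7*r^2 + 14*r - 8) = (r - 4)*(r - 1)*(r^2 - 3*r + 2) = (r - 4)*(r - 2)*(r - 1)*(r - 1)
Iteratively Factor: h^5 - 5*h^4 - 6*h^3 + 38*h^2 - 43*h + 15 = (h - 1)*(h^4 - 4*h^3 - 10*h^2 + 28*h - 15) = (h - 5)*(h - 1)*(h^3 + h^2 - 5*h + 3) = (h - 5)*(h - 1)*(h + 3)*(h^2 - 2*h + 1) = (h - 5)*(h - 1)^2*(h + 3)*(h - 1)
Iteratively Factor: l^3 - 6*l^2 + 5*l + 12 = (l - 4)*(l^2 - 2*l - 3) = (l - 4)*(l + 1)*(l - 3)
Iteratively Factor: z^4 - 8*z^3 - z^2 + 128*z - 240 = (z - 5)*(z^3 - 3*z^2 - 16*z + 48) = (z - 5)*(z - 3)*(z^2 - 16) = (z - 5)*(z - 4)*(z - 3)*(z + 4)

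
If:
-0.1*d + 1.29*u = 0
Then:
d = 12.9*u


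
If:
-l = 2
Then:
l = -2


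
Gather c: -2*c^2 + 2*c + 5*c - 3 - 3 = -2*c^2 + 7*c - 6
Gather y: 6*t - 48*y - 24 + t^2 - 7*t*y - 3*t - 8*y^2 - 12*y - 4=t^2 + 3*t - 8*y^2 + y*(-7*t - 60) - 28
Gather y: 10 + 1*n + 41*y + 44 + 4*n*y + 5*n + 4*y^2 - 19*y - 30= 6*n + 4*y^2 + y*(4*n + 22) + 24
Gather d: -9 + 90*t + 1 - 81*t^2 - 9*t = -81*t^2 + 81*t - 8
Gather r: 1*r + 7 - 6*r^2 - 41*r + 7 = -6*r^2 - 40*r + 14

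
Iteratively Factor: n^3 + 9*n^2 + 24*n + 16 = (n + 4)*(n^2 + 5*n + 4) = (n + 1)*(n + 4)*(n + 4)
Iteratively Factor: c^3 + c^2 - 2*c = (c)*(c^2 + c - 2) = c*(c + 2)*(c - 1)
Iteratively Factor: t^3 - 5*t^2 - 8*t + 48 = (t - 4)*(t^2 - t - 12) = (t - 4)*(t + 3)*(t - 4)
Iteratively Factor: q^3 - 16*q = (q)*(q^2 - 16) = q*(q - 4)*(q + 4)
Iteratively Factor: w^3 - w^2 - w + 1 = (w - 1)*(w^2 - 1) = (w - 1)*(w + 1)*(w - 1)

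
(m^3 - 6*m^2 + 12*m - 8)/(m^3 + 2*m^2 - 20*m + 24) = (m - 2)/(m + 6)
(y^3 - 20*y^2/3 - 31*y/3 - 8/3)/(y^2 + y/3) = y - 7 - 8/y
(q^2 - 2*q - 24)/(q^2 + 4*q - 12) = (q^2 - 2*q - 24)/(q^2 + 4*q - 12)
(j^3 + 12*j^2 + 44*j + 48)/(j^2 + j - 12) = (j^2 + 8*j + 12)/(j - 3)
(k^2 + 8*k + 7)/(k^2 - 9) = (k^2 + 8*k + 7)/(k^2 - 9)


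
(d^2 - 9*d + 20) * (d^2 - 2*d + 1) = d^4 - 11*d^3 + 39*d^2 - 49*d + 20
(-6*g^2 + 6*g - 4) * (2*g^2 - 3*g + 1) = -12*g^4 + 30*g^3 - 32*g^2 + 18*g - 4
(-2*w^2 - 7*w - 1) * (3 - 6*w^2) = 12*w^4 + 42*w^3 - 21*w - 3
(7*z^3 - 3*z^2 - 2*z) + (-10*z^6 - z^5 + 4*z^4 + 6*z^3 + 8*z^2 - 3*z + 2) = -10*z^6 - z^5 + 4*z^4 + 13*z^3 + 5*z^2 - 5*z + 2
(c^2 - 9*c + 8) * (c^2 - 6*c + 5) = c^4 - 15*c^3 + 67*c^2 - 93*c + 40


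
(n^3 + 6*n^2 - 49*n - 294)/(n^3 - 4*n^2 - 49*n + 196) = (n + 6)/(n - 4)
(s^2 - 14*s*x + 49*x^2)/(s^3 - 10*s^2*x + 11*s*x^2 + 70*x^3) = (-s + 7*x)/(-s^2 + 3*s*x + 10*x^2)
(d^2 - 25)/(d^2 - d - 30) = (d - 5)/(d - 6)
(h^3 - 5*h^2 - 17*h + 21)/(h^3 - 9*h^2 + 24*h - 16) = (h^2 - 4*h - 21)/(h^2 - 8*h + 16)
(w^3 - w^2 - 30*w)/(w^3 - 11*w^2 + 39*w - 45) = w*(w^2 - w - 30)/(w^3 - 11*w^2 + 39*w - 45)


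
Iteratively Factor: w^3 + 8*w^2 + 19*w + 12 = (w + 1)*(w^2 + 7*w + 12) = (w + 1)*(w + 4)*(w + 3)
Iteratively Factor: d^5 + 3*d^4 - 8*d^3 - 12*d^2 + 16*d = (d - 2)*(d^4 + 5*d^3 + 2*d^2 - 8*d) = (d - 2)*(d + 2)*(d^3 + 3*d^2 - 4*d) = d*(d - 2)*(d + 2)*(d^2 + 3*d - 4) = d*(d - 2)*(d - 1)*(d + 2)*(d + 4)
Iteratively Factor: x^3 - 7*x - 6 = (x + 1)*(x^2 - x - 6) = (x - 3)*(x + 1)*(x + 2)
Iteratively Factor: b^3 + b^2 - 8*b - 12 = (b - 3)*(b^2 + 4*b + 4) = (b - 3)*(b + 2)*(b + 2)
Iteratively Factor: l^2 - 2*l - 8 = (l + 2)*(l - 4)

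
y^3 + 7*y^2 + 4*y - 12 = (y - 1)*(y + 2)*(y + 6)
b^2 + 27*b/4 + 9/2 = (b + 3/4)*(b + 6)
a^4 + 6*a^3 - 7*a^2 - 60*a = a*(a - 3)*(a + 4)*(a + 5)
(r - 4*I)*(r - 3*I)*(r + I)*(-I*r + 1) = -I*r^4 - 5*r^3 - I*r^2 - 17*r - 12*I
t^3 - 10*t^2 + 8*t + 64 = (t - 8)*(t - 4)*(t + 2)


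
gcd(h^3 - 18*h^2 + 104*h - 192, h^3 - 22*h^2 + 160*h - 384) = h^2 - 14*h + 48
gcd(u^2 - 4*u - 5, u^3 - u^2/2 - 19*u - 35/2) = u^2 - 4*u - 5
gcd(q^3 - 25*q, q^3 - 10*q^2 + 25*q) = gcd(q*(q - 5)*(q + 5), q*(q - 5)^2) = q^2 - 5*q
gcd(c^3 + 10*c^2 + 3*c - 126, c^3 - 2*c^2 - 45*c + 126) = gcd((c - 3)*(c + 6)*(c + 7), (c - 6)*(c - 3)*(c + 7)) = c^2 + 4*c - 21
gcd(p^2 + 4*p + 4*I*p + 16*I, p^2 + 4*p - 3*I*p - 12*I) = p + 4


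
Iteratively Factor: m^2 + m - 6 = (m + 3)*(m - 2)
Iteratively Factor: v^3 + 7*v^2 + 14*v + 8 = (v + 2)*(v^2 + 5*v + 4) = (v + 2)*(v + 4)*(v + 1)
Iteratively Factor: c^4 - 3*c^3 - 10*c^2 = (c - 5)*(c^3 + 2*c^2) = c*(c - 5)*(c^2 + 2*c) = c^2*(c - 5)*(c + 2)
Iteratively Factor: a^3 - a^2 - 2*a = (a - 2)*(a^2 + a) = a*(a - 2)*(a + 1)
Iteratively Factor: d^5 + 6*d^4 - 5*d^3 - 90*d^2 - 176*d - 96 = (d + 1)*(d^4 + 5*d^3 - 10*d^2 - 80*d - 96) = (d + 1)*(d + 2)*(d^3 + 3*d^2 - 16*d - 48) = (d - 4)*(d + 1)*(d + 2)*(d^2 + 7*d + 12) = (d - 4)*(d + 1)*(d + 2)*(d + 4)*(d + 3)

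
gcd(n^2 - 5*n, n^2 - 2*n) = n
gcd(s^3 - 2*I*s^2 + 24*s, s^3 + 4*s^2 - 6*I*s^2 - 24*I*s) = s^2 - 6*I*s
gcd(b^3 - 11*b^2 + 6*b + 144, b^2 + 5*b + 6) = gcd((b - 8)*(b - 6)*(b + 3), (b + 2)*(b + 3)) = b + 3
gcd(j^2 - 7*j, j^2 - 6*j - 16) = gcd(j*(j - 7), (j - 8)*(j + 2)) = 1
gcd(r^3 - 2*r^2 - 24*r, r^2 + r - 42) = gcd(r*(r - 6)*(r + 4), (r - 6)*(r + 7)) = r - 6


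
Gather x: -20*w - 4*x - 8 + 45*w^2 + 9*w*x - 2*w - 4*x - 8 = 45*w^2 - 22*w + x*(9*w - 8) - 16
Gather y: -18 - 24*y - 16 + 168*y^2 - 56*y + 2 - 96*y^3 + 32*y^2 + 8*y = -96*y^3 + 200*y^2 - 72*y - 32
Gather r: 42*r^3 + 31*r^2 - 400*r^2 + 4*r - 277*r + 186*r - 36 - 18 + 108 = 42*r^3 - 369*r^2 - 87*r + 54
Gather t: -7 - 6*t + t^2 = t^2 - 6*t - 7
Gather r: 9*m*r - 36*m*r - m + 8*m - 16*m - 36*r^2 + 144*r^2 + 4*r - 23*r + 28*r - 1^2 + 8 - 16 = -9*m + 108*r^2 + r*(9 - 27*m) - 9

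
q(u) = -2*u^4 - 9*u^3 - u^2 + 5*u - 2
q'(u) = -8*u^3 - 27*u^2 - 2*u + 5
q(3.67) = -804.82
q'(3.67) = -761.45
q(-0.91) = -1.97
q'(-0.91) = -9.51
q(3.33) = -574.70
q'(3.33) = -596.47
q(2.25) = -149.59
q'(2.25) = -227.31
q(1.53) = -39.88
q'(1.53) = -89.92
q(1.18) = -16.16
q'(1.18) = -48.10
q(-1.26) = 3.07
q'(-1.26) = -19.34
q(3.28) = -545.43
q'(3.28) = -574.34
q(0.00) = -2.00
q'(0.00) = 5.00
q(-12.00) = -26126.00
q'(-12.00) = 9965.00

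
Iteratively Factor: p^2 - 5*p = (p - 5)*(p)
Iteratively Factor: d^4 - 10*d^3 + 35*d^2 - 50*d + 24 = (d - 1)*(d^3 - 9*d^2 + 26*d - 24) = (d - 2)*(d - 1)*(d^2 - 7*d + 12) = (d - 4)*(d - 2)*(d - 1)*(d - 3)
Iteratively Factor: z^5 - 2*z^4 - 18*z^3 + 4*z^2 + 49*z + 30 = (z - 2)*(z^4 - 18*z^2 - 32*z - 15) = (z - 2)*(z + 1)*(z^3 - z^2 - 17*z - 15) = (z - 2)*(z + 1)^2*(z^2 - 2*z - 15) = (z - 5)*(z - 2)*(z + 1)^2*(z + 3)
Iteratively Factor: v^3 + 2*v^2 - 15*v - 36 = (v + 3)*(v^2 - v - 12) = (v + 3)^2*(v - 4)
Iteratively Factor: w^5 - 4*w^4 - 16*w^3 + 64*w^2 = (w + 4)*(w^4 - 8*w^3 + 16*w^2) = (w - 4)*(w + 4)*(w^3 - 4*w^2) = w*(w - 4)*(w + 4)*(w^2 - 4*w) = w^2*(w - 4)*(w + 4)*(w - 4)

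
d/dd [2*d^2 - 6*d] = 4*d - 6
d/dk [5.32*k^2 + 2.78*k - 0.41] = 10.64*k + 2.78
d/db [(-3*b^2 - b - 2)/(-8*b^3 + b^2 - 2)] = (-2*b*(12*b - 1)*(3*b^2 + b + 2) + (6*b + 1)*(8*b^3 - b^2 + 2))/(8*b^3 - b^2 + 2)^2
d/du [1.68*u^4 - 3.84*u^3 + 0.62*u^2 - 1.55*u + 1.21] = 6.72*u^3 - 11.52*u^2 + 1.24*u - 1.55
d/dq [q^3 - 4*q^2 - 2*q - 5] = 3*q^2 - 8*q - 2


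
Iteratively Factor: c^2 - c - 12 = (c - 4)*(c + 3)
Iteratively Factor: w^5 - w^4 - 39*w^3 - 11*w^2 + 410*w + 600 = (w + 2)*(w^4 - 3*w^3 - 33*w^2 + 55*w + 300) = (w - 5)*(w + 2)*(w^3 + 2*w^2 - 23*w - 60) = (w - 5)*(w + 2)*(w + 4)*(w^2 - 2*w - 15) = (w - 5)^2*(w + 2)*(w + 4)*(w + 3)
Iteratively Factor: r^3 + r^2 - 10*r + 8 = (r + 4)*(r^2 - 3*r + 2) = (r - 1)*(r + 4)*(r - 2)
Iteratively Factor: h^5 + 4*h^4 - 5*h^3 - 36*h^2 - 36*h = (h + 2)*(h^4 + 2*h^3 - 9*h^2 - 18*h) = (h + 2)*(h + 3)*(h^3 - h^2 - 6*h) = h*(h + 2)*(h + 3)*(h^2 - h - 6) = h*(h + 2)^2*(h + 3)*(h - 3)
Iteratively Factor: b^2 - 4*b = (b)*(b - 4)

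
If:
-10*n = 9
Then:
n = -9/10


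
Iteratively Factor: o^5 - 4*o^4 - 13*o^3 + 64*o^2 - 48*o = (o + 4)*(o^4 - 8*o^3 + 19*o^2 - 12*o) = (o - 3)*(o + 4)*(o^3 - 5*o^2 + 4*o) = o*(o - 3)*(o + 4)*(o^2 - 5*o + 4) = o*(o - 4)*(o - 3)*(o + 4)*(o - 1)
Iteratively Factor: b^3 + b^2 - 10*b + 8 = (b - 1)*(b^2 + 2*b - 8) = (b - 2)*(b - 1)*(b + 4)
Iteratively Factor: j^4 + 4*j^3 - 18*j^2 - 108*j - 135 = (j - 5)*(j^3 + 9*j^2 + 27*j + 27) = (j - 5)*(j + 3)*(j^2 + 6*j + 9) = (j - 5)*(j + 3)^2*(j + 3)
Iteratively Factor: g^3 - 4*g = (g)*(g^2 - 4) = g*(g - 2)*(g + 2)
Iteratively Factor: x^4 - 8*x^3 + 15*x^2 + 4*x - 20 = (x - 5)*(x^3 - 3*x^2 + 4) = (x - 5)*(x + 1)*(x^2 - 4*x + 4) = (x - 5)*(x - 2)*(x + 1)*(x - 2)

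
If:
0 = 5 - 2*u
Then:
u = 5/2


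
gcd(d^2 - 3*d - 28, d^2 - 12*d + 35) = d - 7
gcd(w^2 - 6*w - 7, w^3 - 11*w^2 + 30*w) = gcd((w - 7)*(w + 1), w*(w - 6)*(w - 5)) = 1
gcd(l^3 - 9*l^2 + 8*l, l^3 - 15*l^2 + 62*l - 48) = l^2 - 9*l + 8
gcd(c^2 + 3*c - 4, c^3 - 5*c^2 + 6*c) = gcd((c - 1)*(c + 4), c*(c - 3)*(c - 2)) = 1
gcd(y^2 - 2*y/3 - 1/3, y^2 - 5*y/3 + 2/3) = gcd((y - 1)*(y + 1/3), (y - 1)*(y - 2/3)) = y - 1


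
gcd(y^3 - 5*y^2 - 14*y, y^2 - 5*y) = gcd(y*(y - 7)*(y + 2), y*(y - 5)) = y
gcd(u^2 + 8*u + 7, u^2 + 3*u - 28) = u + 7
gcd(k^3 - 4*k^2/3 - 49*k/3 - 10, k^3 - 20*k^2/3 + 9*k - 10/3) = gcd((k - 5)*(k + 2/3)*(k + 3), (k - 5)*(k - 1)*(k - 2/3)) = k - 5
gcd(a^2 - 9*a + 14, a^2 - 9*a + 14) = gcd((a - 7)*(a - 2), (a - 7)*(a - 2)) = a^2 - 9*a + 14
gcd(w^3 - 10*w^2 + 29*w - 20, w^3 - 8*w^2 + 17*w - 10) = w^2 - 6*w + 5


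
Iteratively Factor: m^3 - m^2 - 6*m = (m + 2)*(m^2 - 3*m) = (m - 3)*(m + 2)*(m)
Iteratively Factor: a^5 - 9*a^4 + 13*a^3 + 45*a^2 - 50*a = (a - 5)*(a^4 - 4*a^3 - 7*a^2 + 10*a) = (a - 5)*(a - 1)*(a^3 - 3*a^2 - 10*a) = (a - 5)*(a - 1)*(a + 2)*(a^2 - 5*a) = (a - 5)^2*(a - 1)*(a + 2)*(a)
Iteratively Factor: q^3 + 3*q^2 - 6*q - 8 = (q + 4)*(q^2 - q - 2) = (q - 2)*(q + 4)*(q + 1)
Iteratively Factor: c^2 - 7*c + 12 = (c - 4)*(c - 3)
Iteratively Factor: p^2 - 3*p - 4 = (p + 1)*(p - 4)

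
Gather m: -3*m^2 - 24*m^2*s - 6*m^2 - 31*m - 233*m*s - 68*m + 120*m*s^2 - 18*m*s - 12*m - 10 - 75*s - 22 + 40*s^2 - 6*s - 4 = m^2*(-24*s - 9) + m*(120*s^2 - 251*s - 111) + 40*s^2 - 81*s - 36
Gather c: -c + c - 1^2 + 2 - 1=0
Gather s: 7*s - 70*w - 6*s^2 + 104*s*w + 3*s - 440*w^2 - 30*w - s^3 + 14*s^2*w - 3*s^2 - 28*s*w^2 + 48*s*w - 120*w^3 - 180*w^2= -s^3 + s^2*(14*w - 9) + s*(-28*w^2 + 152*w + 10) - 120*w^3 - 620*w^2 - 100*w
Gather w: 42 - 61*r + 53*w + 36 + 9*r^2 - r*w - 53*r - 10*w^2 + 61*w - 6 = 9*r^2 - 114*r - 10*w^2 + w*(114 - r) + 72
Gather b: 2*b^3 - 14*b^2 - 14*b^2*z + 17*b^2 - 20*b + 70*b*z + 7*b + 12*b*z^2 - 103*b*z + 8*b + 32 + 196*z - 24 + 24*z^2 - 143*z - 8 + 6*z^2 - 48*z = 2*b^3 + b^2*(3 - 14*z) + b*(12*z^2 - 33*z - 5) + 30*z^2 + 5*z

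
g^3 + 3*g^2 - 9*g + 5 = (g - 1)^2*(g + 5)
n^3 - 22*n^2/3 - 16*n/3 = n*(n - 8)*(n + 2/3)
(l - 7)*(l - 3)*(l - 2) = l^3 - 12*l^2 + 41*l - 42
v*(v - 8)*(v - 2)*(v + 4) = v^4 - 6*v^3 - 24*v^2 + 64*v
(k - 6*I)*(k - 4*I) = k^2 - 10*I*k - 24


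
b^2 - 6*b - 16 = (b - 8)*(b + 2)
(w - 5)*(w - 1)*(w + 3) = w^3 - 3*w^2 - 13*w + 15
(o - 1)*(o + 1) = o^2 - 1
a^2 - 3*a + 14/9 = (a - 7/3)*(a - 2/3)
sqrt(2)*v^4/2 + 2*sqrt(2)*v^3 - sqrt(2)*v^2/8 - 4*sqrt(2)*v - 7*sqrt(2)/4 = (v + 1/2)*(v + 7/2)*(v - sqrt(2))*(sqrt(2)*v/2 + 1)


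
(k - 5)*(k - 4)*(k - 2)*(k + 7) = k^4 - 4*k^3 - 39*k^2 + 226*k - 280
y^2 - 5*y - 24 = (y - 8)*(y + 3)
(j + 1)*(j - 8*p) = j^2 - 8*j*p + j - 8*p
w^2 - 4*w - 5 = (w - 5)*(w + 1)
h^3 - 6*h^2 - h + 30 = (h - 5)*(h - 3)*(h + 2)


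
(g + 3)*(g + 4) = g^2 + 7*g + 12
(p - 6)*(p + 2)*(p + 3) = p^3 - p^2 - 24*p - 36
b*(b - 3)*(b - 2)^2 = b^4 - 7*b^3 + 16*b^2 - 12*b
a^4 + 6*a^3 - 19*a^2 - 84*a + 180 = (a - 3)*(a - 2)*(a + 5)*(a + 6)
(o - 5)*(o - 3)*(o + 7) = o^3 - o^2 - 41*o + 105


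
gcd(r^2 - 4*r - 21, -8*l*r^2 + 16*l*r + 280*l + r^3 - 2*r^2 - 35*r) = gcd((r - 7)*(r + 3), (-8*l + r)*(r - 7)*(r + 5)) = r - 7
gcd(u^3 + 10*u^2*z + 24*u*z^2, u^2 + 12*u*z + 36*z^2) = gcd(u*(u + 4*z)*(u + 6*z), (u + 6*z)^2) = u + 6*z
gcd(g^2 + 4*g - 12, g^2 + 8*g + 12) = g + 6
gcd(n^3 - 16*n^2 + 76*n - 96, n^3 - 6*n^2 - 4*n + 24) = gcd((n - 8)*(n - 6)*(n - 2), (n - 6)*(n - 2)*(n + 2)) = n^2 - 8*n + 12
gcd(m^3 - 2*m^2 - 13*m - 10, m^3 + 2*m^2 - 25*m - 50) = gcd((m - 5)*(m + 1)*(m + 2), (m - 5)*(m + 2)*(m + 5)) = m^2 - 3*m - 10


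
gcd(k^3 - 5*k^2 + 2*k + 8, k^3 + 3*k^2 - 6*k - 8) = k^2 - k - 2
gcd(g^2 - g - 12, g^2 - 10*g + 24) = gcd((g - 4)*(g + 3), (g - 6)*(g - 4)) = g - 4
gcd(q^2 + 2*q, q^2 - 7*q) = q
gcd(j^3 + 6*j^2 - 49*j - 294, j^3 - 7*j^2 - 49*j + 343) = j^2 - 49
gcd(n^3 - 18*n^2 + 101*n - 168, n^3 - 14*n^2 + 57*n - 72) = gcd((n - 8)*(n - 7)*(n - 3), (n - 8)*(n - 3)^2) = n^2 - 11*n + 24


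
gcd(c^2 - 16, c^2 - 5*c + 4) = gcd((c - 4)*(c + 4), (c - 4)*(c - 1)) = c - 4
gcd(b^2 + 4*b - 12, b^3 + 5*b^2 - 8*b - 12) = b^2 + 4*b - 12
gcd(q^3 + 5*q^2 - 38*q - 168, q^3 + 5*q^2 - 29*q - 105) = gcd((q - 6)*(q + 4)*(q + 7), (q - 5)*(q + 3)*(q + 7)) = q + 7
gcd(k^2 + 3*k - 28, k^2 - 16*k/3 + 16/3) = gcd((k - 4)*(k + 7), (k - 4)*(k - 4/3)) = k - 4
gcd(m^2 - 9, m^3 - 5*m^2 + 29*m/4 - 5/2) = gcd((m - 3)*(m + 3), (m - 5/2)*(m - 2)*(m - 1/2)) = 1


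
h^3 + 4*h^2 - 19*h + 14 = (h - 2)*(h - 1)*(h + 7)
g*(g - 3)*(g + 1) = g^3 - 2*g^2 - 3*g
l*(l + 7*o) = l^2 + 7*l*o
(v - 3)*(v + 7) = v^2 + 4*v - 21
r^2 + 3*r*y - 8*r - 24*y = (r - 8)*(r + 3*y)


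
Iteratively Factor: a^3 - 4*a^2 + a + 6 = (a - 2)*(a^2 - 2*a - 3) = (a - 2)*(a + 1)*(a - 3)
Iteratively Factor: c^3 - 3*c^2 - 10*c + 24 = (c - 4)*(c^2 + c - 6) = (c - 4)*(c - 2)*(c + 3)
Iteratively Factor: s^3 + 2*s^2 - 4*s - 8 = (s - 2)*(s^2 + 4*s + 4) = (s - 2)*(s + 2)*(s + 2)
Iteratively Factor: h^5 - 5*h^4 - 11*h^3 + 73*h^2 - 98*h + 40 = (h - 1)*(h^4 - 4*h^3 - 15*h^2 + 58*h - 40) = (h - 1)^2*(h^3 - 3*h^2 - 18*h + 40) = (h - 2)*(h - 1)^2*(h^2 - h - 20) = (h - 5)*(h - 2)*(h - 1)^2*(h + 4)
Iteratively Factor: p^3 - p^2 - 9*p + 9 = (p - 3)*(p^2 + 2*p - 3) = (p - 3)*(p + 3)*(p - 1)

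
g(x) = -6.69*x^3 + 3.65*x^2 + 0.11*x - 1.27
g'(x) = -20.07*x^2 + 7.3*x + 0.11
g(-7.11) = 2587.02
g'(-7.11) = -1066.37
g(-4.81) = 827.14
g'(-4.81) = -499.34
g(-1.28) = 18.60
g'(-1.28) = -42.12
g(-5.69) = 1348.71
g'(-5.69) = -691.22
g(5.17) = -827.62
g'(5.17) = -498.60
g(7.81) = -2964.75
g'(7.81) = -1167.07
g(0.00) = -1.27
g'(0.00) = 0.11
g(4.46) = -521.69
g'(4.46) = -366.56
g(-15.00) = 23397.08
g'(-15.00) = -4625.14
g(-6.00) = 1574.51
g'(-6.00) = -766.21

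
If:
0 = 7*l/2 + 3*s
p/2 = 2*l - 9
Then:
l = -6*s/7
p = -24*s/7 - 18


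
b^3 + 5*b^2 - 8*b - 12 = (b - 2)*(b + 1)*(b + 6)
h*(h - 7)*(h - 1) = h^3 - 8*h^2 + 7*h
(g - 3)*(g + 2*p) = g^2 + 2*g*p - 3*g - 6*p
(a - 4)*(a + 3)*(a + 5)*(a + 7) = a^4 + 11*a^3 + 11*a^2 - 179*a - 420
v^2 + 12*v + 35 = (v + 5)*(v + 7)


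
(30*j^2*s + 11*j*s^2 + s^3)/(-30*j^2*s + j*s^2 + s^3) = (5*j + s)/(-5*j + s)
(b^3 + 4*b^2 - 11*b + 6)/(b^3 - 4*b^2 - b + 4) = (b^2 + 5*b - 6)/(b^2 - 3*b - 4)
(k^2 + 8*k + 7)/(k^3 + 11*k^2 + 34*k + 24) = (k + 7)/(k^2 + 10*k + 24)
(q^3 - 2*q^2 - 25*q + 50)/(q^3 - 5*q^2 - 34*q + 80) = (q - 5)/(q - 8)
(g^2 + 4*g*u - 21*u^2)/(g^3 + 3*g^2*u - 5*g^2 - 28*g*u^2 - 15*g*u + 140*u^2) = (-g + 3*u)/(-g^2 + 4*g*u + 5*g - 20*u)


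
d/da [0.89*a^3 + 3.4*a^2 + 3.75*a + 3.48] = 2.67*a^2 + 6.8*a + 3.75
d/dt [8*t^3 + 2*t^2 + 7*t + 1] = 24*t^2 + 4*t + 7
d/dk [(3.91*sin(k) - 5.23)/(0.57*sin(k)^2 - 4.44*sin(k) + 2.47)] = (-2.2287*sin(k)^2 + 5.9622*sin(k) - 13.5635)*cos(k)/(0.3249*sin(k)^4 - 5.0616*sin(k)^3 + 22.5294*sin(k)^2 - 21.9336*sin(k) + 6.1009)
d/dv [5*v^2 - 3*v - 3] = 10*v - 3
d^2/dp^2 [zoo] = 0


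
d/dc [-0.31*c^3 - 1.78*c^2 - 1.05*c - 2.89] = -0.93*c^2 - 3.56*c - 1.05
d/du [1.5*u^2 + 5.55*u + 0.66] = 3.0*u + 5.55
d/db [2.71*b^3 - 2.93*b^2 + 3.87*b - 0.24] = 8.13*b^2 - 5.86*b + 3.87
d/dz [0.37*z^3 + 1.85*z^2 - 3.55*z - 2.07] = 1.11*z^2 + 3.7*z - 3.55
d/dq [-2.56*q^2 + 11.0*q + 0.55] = 11.0 - 5.12*q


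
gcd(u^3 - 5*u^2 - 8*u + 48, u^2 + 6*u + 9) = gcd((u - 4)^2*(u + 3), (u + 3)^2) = u + 3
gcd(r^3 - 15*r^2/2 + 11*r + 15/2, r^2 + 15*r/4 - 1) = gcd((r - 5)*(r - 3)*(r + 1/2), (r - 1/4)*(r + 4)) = 1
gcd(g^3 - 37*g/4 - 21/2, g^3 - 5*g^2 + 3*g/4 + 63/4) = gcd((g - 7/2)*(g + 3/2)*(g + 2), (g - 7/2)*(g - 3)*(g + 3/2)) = g^2 - 2*g - 21/4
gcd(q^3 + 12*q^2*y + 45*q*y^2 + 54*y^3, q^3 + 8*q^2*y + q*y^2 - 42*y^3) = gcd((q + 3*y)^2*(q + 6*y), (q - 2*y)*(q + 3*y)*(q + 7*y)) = q + 3*y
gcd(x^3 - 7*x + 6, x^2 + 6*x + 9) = x + 3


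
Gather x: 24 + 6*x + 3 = 6*x + 27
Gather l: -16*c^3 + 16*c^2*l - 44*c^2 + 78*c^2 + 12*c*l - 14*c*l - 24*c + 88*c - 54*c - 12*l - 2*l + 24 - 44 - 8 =-16*c^3 + 34*c^2 + 10*c + l*(16*c^2 - 2*c - 14) - 28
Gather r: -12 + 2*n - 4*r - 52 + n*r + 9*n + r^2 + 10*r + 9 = 11*n + r^2 + r*(n + 6) - 55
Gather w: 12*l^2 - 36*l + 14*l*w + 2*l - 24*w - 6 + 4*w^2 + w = 12*l^2 - 34*l + 4*w^2 + w*(14*l - 23) - 6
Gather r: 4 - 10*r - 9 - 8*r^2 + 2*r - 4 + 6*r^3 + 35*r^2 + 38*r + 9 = 6*r^3 + 27*r^2 + 30*r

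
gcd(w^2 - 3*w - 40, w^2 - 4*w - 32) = w - 8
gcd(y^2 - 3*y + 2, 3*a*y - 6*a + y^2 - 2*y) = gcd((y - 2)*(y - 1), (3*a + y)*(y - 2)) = y - 2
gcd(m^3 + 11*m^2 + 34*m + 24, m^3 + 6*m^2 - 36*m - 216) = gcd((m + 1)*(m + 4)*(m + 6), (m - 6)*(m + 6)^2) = m + 6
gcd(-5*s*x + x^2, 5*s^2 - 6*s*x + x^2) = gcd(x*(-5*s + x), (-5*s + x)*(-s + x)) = -5*s + x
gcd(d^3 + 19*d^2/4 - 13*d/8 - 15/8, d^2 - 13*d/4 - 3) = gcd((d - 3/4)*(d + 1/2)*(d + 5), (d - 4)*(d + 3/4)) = 1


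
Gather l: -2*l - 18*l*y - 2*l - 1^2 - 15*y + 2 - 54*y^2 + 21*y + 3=l*(-18*y - 4) - 54*y^2 + 6*y + 4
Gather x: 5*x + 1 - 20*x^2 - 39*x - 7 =-20*x^2 - 34*x - 6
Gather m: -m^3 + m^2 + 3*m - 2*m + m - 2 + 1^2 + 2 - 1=-m^3 + m^2 + 2*m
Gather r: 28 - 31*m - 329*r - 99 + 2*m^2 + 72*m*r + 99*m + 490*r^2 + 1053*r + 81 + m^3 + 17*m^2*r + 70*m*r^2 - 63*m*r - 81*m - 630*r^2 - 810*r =m^3 + 2*m^2 - 13*m + r^2*(70*m - 140) + r*(17*m^2 + 9*m - 86) + 10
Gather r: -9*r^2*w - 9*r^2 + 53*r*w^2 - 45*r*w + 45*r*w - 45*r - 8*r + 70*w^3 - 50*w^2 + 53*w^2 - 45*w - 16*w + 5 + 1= r^2*(-9*w - 9) + r*(53*w^2 - 53) + 70*w^3 + 3*w^2 - 61*w + 6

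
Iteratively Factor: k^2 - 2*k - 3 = (k - 3)*(k + 1)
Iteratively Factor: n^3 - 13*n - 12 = (n + 3)*(n^2 - 3*n - 4) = (n - 4)*(n + 3)*(n + 1)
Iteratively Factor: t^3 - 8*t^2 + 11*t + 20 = (t + 1)*(t^2 - 9*t + 20) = (t - 4)*(t + 1)*(t - 5)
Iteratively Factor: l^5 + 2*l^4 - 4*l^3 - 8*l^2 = (l - 2)*(l^4 + 4*l^3 + 4*l^2) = l*(l - 2)*(l^3 + 4*l^2 + 4*l) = l*(l - 2)*(l + 2)*(l^2 + 2*l) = l^2*(l - 2)*(l + 2)*(l + 2)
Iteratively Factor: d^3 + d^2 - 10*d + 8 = (d + 4)*(d^2 - 3*d + 2) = (d - 2)*(d + 4)*(d - 1)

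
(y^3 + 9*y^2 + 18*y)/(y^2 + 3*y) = y + 6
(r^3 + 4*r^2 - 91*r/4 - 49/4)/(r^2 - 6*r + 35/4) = (2*r^2 + 15*r + 7)/(2*r - 5)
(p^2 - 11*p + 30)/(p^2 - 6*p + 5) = (p - 6)/(p - 1)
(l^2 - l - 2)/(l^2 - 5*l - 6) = (l - 2)/(l - 6)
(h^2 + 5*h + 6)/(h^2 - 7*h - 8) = (h^2 + 5*h + 6)/(h^2 - 7*h - 8)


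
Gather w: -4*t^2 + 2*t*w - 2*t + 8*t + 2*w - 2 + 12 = -4*t^2 + 6*t + w*(2*t + 2) + 10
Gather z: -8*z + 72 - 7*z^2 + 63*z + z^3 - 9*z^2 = z^3 - 16*z^2 + 55*z + 72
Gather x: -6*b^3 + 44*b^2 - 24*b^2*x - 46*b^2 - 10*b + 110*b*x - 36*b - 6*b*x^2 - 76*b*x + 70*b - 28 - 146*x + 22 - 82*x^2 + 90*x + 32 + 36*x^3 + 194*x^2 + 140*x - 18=-6*b^3 - 2*b^2 + 24*b + 36*x^3 + x^2*(112 - 6*b) + x*(-24*b^2 + 34*b + 84) + 8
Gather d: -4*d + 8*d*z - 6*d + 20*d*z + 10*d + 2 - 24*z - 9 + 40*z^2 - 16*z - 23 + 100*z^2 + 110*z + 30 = 28*d*z + 140*z^2 + 70*z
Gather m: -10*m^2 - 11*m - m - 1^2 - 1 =-10*m^2 - 12*m - 2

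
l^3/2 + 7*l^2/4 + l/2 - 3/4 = (l/2 + 1/2)*(l - 1/2)*(l + 3)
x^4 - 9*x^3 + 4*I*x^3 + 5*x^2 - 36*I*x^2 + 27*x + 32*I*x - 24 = (x - 8)*(x - 1)*(x + I)*(x + 3*I)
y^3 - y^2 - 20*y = y*(y - 5)*(y + 4)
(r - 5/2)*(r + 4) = r^2 + 3*r/2 - 10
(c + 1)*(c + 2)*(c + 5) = c^3 + 8*c^2 + 17*c + 10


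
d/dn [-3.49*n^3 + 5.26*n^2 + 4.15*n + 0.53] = -10.47*n^2 + 10.52*n + 4.15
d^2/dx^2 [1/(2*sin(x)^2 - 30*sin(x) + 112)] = (-4*sin(x)^4 + 45*sin(x)^3 + 5*sin(x)^2 - 930*sin(x) + 338)/(2*(sin(x)^2 - 15*sin(x) + 56)^3)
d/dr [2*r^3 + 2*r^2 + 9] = 2*r*(3*r + 2)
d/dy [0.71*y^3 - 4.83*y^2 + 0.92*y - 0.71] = 2.13*y^2 - 9.66*y + 0.92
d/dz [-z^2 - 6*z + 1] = -2*z - 6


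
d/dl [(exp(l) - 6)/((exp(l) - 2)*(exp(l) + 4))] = (-exp(2*l) + 12*exp(l) + 4)*exp(l)/(exp(4*l) + 4*exp(3*l) - 12*exp(2*l) - 32*exp(l) + 64)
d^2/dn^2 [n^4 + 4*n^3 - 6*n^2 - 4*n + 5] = 12*n^2 + 24*n - 12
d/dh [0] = 0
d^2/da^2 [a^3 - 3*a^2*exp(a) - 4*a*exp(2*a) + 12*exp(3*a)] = -3*a^2*exp(a) - 16*a*exp(2*a) - 12*a*exp(a) + 6*a + 108*exp(3*a) - 16*exp(2*a) - 6*exp(a)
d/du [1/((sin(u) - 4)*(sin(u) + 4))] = -sin(2*u)/((sin(u) - 4)^2*(sin(u) + 4)^2)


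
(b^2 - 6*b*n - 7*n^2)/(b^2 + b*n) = (b - 7*n)/b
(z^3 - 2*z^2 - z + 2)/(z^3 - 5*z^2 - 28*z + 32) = (z^2 - z - 2)/(z^2 - 4*z - 32)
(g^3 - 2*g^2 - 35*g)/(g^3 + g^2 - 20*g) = (g - 7)/(g - 4)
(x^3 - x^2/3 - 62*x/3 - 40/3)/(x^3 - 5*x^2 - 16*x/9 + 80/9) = 3*(3*x^2 + 14*x + 8)/(9*x^2 - 16)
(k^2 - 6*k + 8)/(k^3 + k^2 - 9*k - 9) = (k^2 - 6*k + 8)/(k^3 + k^2 - 9*k - 9)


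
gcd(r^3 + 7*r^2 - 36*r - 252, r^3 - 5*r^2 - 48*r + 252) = r^2 + r - 42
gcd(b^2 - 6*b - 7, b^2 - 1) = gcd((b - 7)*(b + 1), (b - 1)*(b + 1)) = b + 1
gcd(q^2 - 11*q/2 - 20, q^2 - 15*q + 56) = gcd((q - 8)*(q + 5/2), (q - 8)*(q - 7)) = q - 8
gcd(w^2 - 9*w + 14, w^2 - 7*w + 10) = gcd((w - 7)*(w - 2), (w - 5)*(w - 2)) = w - 2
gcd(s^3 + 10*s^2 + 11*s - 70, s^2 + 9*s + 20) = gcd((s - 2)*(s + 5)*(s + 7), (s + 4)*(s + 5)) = s + 5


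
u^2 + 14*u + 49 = (u + 7)^2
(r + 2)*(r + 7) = r^2 + 9*r + 14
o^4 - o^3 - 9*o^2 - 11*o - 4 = (o - 4)*(o + 1)^3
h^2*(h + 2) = h^3 + 2*h^2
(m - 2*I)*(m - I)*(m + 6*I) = m^3 + 3*I*m^2 + 16*m - 12*I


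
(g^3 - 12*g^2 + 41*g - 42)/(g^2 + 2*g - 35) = (g^3 - 12*g^2 + 41*g - 42)/(g^2 + 2*g - 35)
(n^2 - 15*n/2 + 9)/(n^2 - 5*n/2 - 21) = (2*n - 3)/(2*n + 7)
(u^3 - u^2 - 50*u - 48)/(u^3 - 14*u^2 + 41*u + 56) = (u + 6)/(u - 7)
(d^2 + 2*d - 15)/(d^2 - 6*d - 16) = (-d^2 - 2*d + 15)/(-d^2 + 6*d + 16)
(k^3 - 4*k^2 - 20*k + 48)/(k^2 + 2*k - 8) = k - 6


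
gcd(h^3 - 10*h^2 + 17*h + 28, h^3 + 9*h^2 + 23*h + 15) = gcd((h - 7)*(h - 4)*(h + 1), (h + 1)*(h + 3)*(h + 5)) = h + 1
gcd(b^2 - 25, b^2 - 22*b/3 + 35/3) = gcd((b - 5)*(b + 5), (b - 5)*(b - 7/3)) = b - 5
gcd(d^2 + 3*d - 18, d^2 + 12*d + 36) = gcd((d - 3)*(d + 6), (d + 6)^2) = d + 6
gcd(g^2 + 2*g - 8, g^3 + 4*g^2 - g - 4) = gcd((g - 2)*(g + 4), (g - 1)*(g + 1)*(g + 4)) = g + 4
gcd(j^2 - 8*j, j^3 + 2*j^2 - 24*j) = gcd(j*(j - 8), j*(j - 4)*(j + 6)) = j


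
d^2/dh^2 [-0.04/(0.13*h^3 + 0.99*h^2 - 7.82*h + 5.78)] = ((0.0312*h + 0.0792)*(0.13*h^3 + 0.99*h^2 - 7.82*h + 5.78) - 0.04*(0.39*h^2 + 1.98*h - 7.82)*(0.78*h^2 + 3.96*h - 15.64))/(0.13*h^3 + 0.99*h^2 - 7.82*h + 5.78)^3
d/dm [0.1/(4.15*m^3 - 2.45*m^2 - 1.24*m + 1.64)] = (-1.245*m^2 + 0.49*m + 0.124)/(4.15*m^3 - 2.45*m^2 - 1.24*m + 1.64)^2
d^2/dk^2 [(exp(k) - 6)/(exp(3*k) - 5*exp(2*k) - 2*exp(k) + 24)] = (4*exp(6*k) - 69*exp(5*k) + 363*exp(4*k) - 898*exp(3*k) + 1836*exp(2*k) - 2856*exp(k) + 288)*exp(k)/(exp(9*k) - 15*exp(8*k) + 69*exp(7*k) + 7*exp(6*k) - 858*exp(5*k) + 1452*exp(4*k) + 3160*exp(3*k) - 8352*exp(2*k) - 3456*exp(k) + 13824)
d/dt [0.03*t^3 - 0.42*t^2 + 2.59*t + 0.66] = 0.09*t^2 - 0.84*t + 2.59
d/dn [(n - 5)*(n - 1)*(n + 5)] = 3*n^2 - 2*n - 25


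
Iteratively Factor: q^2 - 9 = (q - 3)*(q + 3)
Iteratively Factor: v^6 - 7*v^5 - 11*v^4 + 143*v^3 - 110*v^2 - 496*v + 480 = (v + 4)*(v^5 - 11*v^4 + 33*v^3 + 11*v^2 - 154*v + 120) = (v - 5)*(v + 4)*(v^4 - 6*v^3 + 3*v^2 + 26*v - 24) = (v - 5)*(v - 3)*(v + 4)*(v^3 - 3*v^2 - 6*v + 8) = (v - 5)*(v - 3)*(v - 1)*(v + 4)*(v^2 - 2*v - 8) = (v - 5)*(v - 3)*(v - 1)*(v + 2)*(v + 4)*(v - 4)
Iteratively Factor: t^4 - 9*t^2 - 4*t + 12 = (t - 1)*(t^3 + t^2 - 8*t - 12) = (t - 1)*(t + 2)*(t^2 - t - 6) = (t - 3)*(t - 1)*(t + 2)*(t + 2)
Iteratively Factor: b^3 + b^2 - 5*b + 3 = (b + 3)*(b^2 - 2*b + 1) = (b - 1)*(b + 3)*(b - 1)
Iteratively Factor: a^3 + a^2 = (a + 1)*(a^2) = a*(a + 1)*(a)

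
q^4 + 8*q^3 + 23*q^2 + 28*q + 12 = (q + 1)*(q + 2)^2*(q + 3)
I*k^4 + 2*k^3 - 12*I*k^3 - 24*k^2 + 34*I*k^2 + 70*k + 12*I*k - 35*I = (k - 7)*(k - 5)*(k - I)*(I*k + 1)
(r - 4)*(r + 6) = r^2 + 2*r - 24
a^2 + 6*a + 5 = (a + 1)*(a + 5)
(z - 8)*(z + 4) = z^2 - 4*z - 32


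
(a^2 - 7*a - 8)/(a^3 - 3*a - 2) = (a - 8)/(a^2 - a - 2)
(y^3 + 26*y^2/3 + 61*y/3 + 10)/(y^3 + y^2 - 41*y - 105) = (y + 2/3)/(y - 7)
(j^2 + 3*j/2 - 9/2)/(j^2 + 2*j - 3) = (j - 3/2)/(j - 1)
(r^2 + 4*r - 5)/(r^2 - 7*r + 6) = (r + 5)/(r - 6)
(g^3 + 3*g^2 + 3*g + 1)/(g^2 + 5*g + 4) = (g^2 + 2*g + 1)/(g + 4)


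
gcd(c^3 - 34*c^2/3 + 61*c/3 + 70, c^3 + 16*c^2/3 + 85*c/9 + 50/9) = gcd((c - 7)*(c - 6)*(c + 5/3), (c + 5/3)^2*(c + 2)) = c + 5/3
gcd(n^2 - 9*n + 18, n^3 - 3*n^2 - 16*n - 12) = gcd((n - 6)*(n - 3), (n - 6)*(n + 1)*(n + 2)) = n - 6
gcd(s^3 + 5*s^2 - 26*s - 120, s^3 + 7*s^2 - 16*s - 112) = s + 4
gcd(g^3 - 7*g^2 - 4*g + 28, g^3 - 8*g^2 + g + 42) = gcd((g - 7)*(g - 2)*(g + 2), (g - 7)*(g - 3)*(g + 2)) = g^2 - 5*g - 14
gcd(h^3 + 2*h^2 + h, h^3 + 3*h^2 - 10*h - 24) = 1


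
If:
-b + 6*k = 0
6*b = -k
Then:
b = 0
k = 0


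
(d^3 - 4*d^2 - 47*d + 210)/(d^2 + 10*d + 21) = (d^2 - 11*d + 30)/(d + 3)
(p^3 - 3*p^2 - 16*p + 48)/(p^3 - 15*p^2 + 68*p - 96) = (p + 4)/(p - 8)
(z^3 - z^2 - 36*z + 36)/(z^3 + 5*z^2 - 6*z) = (z - 6)/z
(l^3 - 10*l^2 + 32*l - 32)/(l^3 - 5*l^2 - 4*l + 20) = (l^2 - 8*l + 16)/(l^2 - 3*l - 10)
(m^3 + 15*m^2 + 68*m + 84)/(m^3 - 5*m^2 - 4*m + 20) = (m^2 + 13*m + 42)/(m^2 - 7*m + 10)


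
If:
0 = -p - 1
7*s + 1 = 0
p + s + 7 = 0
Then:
No Solution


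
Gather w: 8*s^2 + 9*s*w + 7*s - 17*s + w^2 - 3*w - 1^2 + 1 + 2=8*s^2 - 10*s + w^2 + w*(9*s - 3) + 2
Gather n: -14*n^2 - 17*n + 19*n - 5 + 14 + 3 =-14*n^2 + 2*n + 12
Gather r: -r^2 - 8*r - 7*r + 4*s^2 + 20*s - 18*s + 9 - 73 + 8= -r^2 - 15*r + 4*s^2 + 2*s - 56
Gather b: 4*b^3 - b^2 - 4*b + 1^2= 4*b^3 - b^2 - 4*b + 1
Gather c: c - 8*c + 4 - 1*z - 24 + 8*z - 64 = -7*c + 7*z - 84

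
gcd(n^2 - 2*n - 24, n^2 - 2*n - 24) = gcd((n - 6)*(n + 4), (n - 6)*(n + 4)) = n^2 - 2*n - 24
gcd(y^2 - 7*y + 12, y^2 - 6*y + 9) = y - 3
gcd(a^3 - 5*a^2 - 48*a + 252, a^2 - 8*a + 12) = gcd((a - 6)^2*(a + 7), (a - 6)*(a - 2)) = a - 6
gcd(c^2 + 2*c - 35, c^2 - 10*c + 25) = c - 5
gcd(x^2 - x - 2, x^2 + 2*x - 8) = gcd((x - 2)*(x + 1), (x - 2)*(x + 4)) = x - 2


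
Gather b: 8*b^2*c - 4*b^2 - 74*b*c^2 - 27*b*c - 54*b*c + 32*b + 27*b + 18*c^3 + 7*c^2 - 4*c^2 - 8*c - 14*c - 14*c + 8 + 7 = b^2*(8*c - 4) + b*(-74*c^2 - 81*c + 59) + 18*c^3 + 3*c^2 - 36*c + 15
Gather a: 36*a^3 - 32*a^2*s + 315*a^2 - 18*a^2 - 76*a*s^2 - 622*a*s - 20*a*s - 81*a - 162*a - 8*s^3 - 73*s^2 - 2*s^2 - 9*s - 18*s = 36*a^3 + a^2*(297 - 32*s) + a*(-76*s^2 - 642*s - 243) - 8*s^3 - 75*s^2 - 27*s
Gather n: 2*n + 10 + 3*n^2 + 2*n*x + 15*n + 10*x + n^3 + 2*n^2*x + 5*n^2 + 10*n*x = n^3 + n^2*(2*x + 8) + n*(12*x + 17) + 10*x + 10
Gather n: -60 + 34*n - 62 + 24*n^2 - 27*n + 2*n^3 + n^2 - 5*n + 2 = 2*n^3 + 25*n^2 + 2*n - 120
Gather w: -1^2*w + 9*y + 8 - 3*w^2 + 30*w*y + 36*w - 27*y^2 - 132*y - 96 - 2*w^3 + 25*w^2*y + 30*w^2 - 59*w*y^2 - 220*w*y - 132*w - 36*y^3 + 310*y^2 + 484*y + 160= -2*w^3 + w^2*(25*y + 27) + w*(-59*y^2 - 190*y - 97) - 36*y^3 + 283*y^2 + 361*y + 72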